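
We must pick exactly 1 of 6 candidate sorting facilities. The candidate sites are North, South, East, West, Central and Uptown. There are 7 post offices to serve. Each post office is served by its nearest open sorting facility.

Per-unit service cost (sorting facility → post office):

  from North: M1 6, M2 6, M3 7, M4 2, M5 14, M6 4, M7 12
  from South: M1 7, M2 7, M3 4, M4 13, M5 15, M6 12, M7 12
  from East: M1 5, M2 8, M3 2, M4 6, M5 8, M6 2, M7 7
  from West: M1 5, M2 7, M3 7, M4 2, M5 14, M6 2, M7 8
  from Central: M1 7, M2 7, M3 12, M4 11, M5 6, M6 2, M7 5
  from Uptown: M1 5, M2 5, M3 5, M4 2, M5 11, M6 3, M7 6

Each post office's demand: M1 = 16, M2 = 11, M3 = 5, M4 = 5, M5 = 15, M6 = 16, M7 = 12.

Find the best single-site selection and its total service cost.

Choose East only; total service cost 444.

With exactly 1 open, each post office uses its cheapest among the chosen.
{East}: M1→East 5·16=80, M2→East 8·11=88, M3→East 2·5=10, M4→East 6·5=30, M5→East 8·15=120, M6→East 2·16=32, M7→East 7·12=84. Service cost 444.
{Uptown}: service cost 455
{Central}: service cost 486
Among all 6 size-1 choices, {East} is lowest.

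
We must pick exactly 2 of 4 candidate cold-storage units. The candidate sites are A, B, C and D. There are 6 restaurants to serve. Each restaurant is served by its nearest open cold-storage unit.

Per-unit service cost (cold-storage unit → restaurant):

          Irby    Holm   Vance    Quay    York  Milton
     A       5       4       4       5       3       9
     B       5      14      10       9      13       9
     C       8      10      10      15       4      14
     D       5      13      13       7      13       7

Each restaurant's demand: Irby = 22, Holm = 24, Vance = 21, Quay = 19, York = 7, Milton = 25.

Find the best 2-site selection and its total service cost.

With exactly 2 open, each restaurant uses its cheapest among the chosen.
{A, D}: Irby→A 5·22=110, Holm→A 4·24=96, Vance→A 4·21=84, Quay→A 5·19=95, York→A 3·7=21, Milton→D 7·25=175. Service cost 581.
{A, B}: service cost 631
{A, C}: service cost 631
Among all 6 size-2 choices, {A, D} is lowest.

Choose A and D; total service cost 581.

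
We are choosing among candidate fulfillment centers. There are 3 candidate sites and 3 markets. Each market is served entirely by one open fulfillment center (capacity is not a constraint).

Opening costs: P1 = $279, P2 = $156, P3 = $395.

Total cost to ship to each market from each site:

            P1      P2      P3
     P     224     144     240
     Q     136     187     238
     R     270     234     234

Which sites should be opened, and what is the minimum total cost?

Open P2 only; minimum total cost 721.

For any fixed open set, each market goes to its cheapest open site; total = fixed + service.
{P2}: P→P2 144, Q→P2 187, R→P2 234. Service 565; fixed 156; total 721.
{P1}: P→P1 224, Q→P1 136, R→P1 270. Service 630; fixed 279; total 909.
{P1, P2}: service 514 + fixed 435 = 949
{P1, P2, P3}: service 514 + fixed 830 = 1344
No other subset beats 721.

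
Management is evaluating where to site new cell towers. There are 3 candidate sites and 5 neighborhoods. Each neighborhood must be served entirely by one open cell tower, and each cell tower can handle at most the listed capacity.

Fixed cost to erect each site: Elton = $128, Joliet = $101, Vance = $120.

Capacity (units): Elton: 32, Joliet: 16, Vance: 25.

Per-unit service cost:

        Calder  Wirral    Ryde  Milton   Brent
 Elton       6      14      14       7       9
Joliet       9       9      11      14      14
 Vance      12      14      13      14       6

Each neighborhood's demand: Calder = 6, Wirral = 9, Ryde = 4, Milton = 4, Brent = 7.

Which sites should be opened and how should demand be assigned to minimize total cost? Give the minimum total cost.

Open {Elton}: Calder→Elton 6·6=36, Wirral→Elton 14·9=126, Ryde→Elton 14·4=56, Milton→Elton 7·4=28, Brent→Elton 9·7=63.
Loads: Elton carries 30/32. Service 309; fixed 128; total 437.
Next best feasible plan costs 481.

Minimum total cost: 437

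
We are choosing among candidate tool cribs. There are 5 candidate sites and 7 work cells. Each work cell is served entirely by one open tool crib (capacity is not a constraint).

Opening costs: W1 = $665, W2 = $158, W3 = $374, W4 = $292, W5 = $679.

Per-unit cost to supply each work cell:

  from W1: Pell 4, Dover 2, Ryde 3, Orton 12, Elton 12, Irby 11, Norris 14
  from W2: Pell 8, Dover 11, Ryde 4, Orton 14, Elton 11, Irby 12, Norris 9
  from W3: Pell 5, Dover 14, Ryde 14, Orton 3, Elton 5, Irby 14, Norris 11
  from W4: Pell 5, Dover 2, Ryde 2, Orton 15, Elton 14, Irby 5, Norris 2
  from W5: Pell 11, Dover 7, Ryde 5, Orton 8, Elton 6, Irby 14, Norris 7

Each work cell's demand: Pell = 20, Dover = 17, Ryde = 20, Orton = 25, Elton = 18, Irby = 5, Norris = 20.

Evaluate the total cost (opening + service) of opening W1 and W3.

Total cost: 1653

Each work cell is assigned to its cheapest site among the open ones.
{W1, W3}: Pell→W1 4·20=80, Dover→W1 2·17=34, Ryde→W1 3·20=60, Orton→W3 3·25=75, Elton→W3 5·18=90, Irby→W1 11·5=55, Norris→W3 11·20=220. Service 614; fixed 1039; total 1653.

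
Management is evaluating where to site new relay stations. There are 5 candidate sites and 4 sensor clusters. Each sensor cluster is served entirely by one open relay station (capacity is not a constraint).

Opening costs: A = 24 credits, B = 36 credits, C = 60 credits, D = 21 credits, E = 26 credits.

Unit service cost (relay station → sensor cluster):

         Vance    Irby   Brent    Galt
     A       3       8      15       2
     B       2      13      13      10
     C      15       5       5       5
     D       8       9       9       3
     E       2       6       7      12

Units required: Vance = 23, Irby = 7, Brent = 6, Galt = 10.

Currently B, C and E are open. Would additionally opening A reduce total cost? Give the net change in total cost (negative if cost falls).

Yes — net change −6 (cost falls by 6).

Current service cost with {B, C, E}: 161.
Adding A: each sensor cluster re-picks its cheapest; new service cost 131, saving 30.
Extra fixed cost: 24. Net change = 24 − 30 = -6.
(Totals: 283 → 277.)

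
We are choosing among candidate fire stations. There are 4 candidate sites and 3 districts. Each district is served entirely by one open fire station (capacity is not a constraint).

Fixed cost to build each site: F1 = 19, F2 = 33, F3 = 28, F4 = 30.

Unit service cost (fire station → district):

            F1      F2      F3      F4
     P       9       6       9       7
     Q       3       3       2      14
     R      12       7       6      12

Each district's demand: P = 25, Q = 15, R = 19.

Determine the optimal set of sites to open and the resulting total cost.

For any fixed open set, each district goes to its cheapest open site; total = fixed + service.
{F2, F3}: P→F2 6·25=150, Q→F3 2·15=30, R→F3 6·19=114. Service 294; fixed 61; total 355.
{F2}: service 328 + fixed 33 = 361
{F1, F2, F3}: P→F2 6·25=150, Q→F3 2·15=30, R→F3 6·19=114. Service 294; fixed 80; total 374.
{F1, F2, F3, F4}: P→F2 6·25=150, Q→F3 2·15=30, R→F3 6·19=114. Service 294; fixed 110; total 404.
No other subset beats 355.

Open F2 and F3; minimum total cost 355.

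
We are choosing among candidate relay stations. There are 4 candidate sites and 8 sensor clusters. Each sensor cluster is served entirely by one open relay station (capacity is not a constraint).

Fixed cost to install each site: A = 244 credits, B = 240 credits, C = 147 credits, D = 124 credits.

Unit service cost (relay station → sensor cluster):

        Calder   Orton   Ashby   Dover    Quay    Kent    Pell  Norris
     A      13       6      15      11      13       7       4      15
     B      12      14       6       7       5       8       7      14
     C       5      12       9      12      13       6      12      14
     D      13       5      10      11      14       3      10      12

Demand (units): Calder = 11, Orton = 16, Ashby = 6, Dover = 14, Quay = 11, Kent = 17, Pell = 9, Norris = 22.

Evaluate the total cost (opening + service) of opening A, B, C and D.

Total cost: 1430

Each sensor cluster is assigned to its cheapest site among the open ones.
{A, B, C, D}: Calder→C 5·11=55, Orton→D 5·16=80, Ashby→B 6·6=36, Dover→B 7·14=98, Quay→B 5·11=55, Kent→D 3·17=51, Pell→A 4·9=36, Norris→D 12·22=264. Service 675; fixed 755; total 1430.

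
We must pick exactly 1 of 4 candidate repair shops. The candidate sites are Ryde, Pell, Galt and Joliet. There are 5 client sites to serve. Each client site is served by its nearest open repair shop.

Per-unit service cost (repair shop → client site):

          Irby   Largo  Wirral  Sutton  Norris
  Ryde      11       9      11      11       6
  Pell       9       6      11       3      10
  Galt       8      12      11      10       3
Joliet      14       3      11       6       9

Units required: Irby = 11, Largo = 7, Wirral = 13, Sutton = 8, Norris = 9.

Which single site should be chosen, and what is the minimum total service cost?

Choose Pell only; total service cost 398.

With exactly 1 open, each client site uses its cheapest among the chosen.
{Pell}: Irby→Pell 9·11=99, Largo→Pell 6·7=42, Wirral→Pell 11·13=143, Sutton→Pell 3·8=24, Norris→Pell 10·9=90. Service cost 398.
{Galt}: service cost 422
{Joliet}: service cost 447
Among all 4 size-1 choices, {Pell} is lowest.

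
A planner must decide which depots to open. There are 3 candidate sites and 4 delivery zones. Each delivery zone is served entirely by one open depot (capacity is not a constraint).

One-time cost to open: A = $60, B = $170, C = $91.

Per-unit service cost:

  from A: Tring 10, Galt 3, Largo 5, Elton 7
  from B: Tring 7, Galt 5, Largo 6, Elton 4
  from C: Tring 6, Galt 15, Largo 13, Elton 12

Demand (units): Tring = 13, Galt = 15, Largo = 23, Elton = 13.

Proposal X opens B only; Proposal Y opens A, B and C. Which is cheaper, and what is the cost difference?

Proposal X: {B}: Tring→B 7·13=91, Galt→B 5·15=75, Largo→B 6·23=138, Elton→B 4·13=52. Service 356; fixed 170; total 526.
Proposal Y: {A, B, C}: Tring→C 6·13=78, Galt→A 3·15=45, Largo→A 5·23=115, Elton→B 4·13=52. Service 290; fixed 321; total 611.
Difference: |526 − 611| = 85.

Proposal X is cheaper by 85.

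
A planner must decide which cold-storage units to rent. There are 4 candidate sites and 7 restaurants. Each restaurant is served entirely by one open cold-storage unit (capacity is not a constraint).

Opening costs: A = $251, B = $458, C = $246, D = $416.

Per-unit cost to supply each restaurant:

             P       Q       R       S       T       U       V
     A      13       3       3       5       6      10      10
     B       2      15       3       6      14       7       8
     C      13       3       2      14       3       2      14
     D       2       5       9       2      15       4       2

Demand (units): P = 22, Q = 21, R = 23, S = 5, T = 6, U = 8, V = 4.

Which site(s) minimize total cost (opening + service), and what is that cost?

Open C only; minimum total cost 801.

For any fixed open set, each restaurant goes to its cheapest open site; total = fixed + service.
{C}: P→C 13·22=286, Q→C 3·21=63, R→C 2·23=46, S→C 14·5=70, T→C 3·6=18, U→C 2·8=16, V→C 14·4=56. Service 555; fixed 246; total 801.
{A}: service 599 + fixed 251 = 850
{C, D}: P→D 2·22=44, Q→C 3·21=63, R→C 2·23=46, S→D 2·5=10, T→C 3·6=18, U→C 2·8=16, V→D 2·4=8. Service 205; fixed 662; total 867.
{A, B, C, D}: service 205 + fixed 1371 = 1576
(All 15 nonempty subsets were checked; C only is lowest.)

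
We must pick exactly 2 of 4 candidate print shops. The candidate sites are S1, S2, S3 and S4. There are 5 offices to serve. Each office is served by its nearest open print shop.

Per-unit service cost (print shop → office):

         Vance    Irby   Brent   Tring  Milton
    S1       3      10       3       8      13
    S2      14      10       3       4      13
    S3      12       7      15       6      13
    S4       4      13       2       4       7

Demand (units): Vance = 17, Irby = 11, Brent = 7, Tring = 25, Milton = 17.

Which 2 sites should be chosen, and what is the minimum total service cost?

Choose S3 and S4; total service cost 378.

With exactly 2 open, each office uses its cheapest among the chosen.
{S3, S4}: Vance→S4 4·17=68, Irby→S3 7·11=77, Brent→S4 2·7=14, Tring→S4 4·25=100, Milton→S4 7·17=119. Service cost 378.
{S1, S4}: service cost 394
{S2, S4}: service cost 411
Among all 6 size-2 choices, {S3, S4} is lowest.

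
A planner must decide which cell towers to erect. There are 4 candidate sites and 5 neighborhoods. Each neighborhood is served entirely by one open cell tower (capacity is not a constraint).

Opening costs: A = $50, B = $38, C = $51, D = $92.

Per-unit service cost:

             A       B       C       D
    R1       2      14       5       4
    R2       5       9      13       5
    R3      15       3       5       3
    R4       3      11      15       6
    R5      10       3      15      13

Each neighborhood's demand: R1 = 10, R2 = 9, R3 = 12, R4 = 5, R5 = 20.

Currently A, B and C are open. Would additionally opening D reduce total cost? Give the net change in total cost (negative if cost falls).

No — net change +92 (cost rises by 92).

Current service cost with {A, B, C}: 176.
Adding D: each neighborhood re-picks its cheapest; new service cost 176, saving 0.
Extra fixed cost: 92. Net change = 92 − 0 = 92.
(Totals: 315 → 407.)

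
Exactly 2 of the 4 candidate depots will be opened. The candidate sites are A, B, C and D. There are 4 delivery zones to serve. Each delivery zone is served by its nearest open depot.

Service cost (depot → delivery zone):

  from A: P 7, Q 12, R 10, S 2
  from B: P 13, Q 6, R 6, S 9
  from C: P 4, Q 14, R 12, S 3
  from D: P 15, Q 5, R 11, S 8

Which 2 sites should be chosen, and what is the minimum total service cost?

With exactly 2 open, each delivery zone uses its cheapest among the chosen.
{B, C}: P→C 4, Q→B 6, R→B 6, S→C 3. Service cost 19.
{A, B}: service cost 21
{C, D}: service cost 23
Among all 6 size-2 choices, {B, C} is lowest.

Choose B and C; total service cost 19.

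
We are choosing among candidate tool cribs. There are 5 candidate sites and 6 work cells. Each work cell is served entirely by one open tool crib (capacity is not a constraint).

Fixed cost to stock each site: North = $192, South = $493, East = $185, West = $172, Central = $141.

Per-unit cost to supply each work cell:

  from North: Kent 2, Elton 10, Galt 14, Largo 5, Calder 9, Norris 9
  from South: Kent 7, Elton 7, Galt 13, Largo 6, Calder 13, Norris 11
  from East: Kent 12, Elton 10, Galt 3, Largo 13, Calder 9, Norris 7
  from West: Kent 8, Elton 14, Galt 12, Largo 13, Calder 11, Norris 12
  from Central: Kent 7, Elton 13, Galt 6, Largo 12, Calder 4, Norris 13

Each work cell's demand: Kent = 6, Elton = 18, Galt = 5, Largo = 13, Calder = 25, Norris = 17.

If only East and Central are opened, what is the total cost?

Each work cell is assigned to its cheapest site among the open ones.
{East, Central}: Kent→Central 7·6=42, Elton→East 10·18=180, Galt→East 3·5=15, Largo→Central 12·13=156, Calder→Central 4·25=100, Norris→East 7·17=119. Service 612; fixed 326; total 938.

Total cost: 938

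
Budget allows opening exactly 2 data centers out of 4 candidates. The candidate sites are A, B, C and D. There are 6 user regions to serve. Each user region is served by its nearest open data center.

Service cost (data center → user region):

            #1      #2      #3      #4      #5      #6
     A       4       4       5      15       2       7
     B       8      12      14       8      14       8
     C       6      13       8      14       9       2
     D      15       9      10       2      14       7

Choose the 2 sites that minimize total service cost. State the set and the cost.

With exactly 2 open, each user region uses its cheapest among the chosen.
{A, D}: #1→A 4, #2→A 4, #3→A 5, #4→D 2, #5→A 2, #6→A 7. Service cost 24.
{A, B}: service cost 30
{A, C}: service cost 31
Among all 6 size-2 choices, {A, D} is lowest.

Choose A and D; total service cost 24.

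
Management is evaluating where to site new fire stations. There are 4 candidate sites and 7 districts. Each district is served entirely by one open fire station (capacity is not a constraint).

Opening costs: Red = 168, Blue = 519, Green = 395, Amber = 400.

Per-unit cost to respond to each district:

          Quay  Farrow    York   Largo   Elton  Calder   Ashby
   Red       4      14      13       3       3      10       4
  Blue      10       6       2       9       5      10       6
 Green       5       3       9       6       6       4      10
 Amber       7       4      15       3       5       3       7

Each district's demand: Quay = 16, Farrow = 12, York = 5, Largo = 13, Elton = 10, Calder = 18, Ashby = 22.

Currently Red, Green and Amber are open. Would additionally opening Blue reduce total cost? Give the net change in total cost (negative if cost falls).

No — net change +484 (cost rises by 484).

Current service cost with {Red, Green, Amber}: 356.
Adding Blue: each district re-picks its cheapest; new service cost 321, saving 35.
Extra fixed cost: 519. Net change = 519 − 35 = 484.
(Totals: 1319 → 1803.)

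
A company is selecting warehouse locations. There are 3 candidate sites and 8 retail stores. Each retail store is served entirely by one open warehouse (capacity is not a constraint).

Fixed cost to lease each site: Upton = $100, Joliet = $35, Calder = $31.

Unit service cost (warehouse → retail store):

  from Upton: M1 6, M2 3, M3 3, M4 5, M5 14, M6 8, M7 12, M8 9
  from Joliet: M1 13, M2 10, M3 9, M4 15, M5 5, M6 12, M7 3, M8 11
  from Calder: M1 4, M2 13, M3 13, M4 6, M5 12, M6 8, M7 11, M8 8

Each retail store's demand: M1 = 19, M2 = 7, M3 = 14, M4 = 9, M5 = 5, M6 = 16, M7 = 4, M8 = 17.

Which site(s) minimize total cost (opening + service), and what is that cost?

Open Upton, Joliet and Calder; minimum total cost 651.

For any fixed open set, each retail store goes to its cheapest open site; total = fixed + service.
{Upton, Joliet, Calder}: M1→Calder 4·19=76, M2→Upton 3·7=21, M3→Upton 3·14=42, M4→Upton 5·9=45, M5→Joliet 5·5=25, M6→Upton 8·16=128, M7→Joliet 3·4=12, M8→Calder 8·17=136. Service 485; fixed 166; total 651.
{Upton, Joliet}: service 540 + fixed 135 = 675
{Upton, Calder}: service 552 + fixed 131 = 683
{Calder}: M1→Calder 4·19=76, M2→Calder 13·7=91, M3→Calder 13·14=182, M4→Calder 6·9=54, M5→Calder 12·5=60, M6→Calder 8·16=128, M7→Calder 11·4=44, M8→Calder 8·17=136. Service 771; fixed 31; total 802.
No other subset beats 651.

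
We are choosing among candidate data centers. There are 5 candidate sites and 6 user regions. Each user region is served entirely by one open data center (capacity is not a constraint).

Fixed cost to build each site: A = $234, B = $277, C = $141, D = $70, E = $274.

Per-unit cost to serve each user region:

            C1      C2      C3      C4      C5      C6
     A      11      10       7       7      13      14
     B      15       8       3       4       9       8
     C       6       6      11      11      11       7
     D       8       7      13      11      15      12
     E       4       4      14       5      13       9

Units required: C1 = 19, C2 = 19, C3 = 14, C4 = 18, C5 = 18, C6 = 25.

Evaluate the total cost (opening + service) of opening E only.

Each user region is assigned to its cheapest site among the open ones.
{E}: C1→E 4·19=76, C2→E 4·19=76, C3→E 14·14=196, C4→E 5·18=90, C5→E 13·18=234, C6→E 9·25=225. Service 897; fixed 274; total 1171.

Total cost: 1171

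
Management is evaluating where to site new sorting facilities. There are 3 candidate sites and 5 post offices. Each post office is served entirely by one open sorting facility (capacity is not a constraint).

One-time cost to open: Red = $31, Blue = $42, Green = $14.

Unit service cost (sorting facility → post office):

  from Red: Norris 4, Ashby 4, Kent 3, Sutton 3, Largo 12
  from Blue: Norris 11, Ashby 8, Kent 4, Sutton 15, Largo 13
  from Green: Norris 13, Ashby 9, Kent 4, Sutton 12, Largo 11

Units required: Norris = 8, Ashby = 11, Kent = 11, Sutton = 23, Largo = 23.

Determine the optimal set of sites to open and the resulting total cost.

Open Red and Green; minimum total cost 476.

For any fixed open set, each post office goes to its cheapest open site; total = fixed + service.
{Red, Green}: Norris→Red 4·8=32, Ashby→Red 4·11=44, Kent→Red 3·11=33, Sutton→Red 3·23=69, Largo→Green 11·23=253. Service 431; fixed 45; total 476.
{Red}: service 454 + fixed 31 = 485
{Red, Blue, Green}: service 431 + fixed 87 = 518
{Green}: service 776 + fixed 14 = 790
No other subset beats 476.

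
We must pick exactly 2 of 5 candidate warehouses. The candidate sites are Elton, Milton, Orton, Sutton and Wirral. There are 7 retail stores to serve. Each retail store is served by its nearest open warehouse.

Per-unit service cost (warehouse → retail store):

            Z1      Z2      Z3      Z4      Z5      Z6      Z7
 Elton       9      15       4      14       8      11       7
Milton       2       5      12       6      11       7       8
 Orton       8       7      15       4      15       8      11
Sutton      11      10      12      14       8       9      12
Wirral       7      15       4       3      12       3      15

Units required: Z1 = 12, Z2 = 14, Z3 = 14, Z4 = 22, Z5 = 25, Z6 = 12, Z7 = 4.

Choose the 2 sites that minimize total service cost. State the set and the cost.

With exactly 2 open, each retail store uses its cheapest among the chosen.
{Milton, Wirral}: Z1→Milton 2·12=24, Z2→Milton 5·14=70, Z3→Wirral 4·14=56, Z4→Wirral 3·22=66, Z5→Milton 11·25=275, Z6→Wirral 3·12=36, Z7→Milton 8·4=32. Service cost 559.
{Elton, Milton}: service cost 594
{Sutton, Wirral}: service cost 630
Among all 10 size-2 choices, {Milton, Wirral} is lowest.

Choose Milton and Wirral; total service cost 559.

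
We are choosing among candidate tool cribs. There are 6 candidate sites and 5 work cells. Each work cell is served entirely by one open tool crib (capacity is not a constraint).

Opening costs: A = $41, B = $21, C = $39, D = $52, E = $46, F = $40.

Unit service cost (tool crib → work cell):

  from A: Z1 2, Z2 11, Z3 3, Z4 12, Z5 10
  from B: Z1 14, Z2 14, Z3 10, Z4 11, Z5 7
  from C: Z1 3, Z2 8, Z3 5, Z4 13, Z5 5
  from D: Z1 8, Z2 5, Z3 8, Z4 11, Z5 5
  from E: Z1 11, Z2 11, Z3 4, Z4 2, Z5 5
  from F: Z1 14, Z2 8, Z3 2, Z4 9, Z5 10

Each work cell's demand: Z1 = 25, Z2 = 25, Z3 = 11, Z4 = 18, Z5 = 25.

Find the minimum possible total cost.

Minimum total cost: 508

For any fixed open set, each work cell goes to its cheapest open site; total = fixed + service.
{A, D, E}: Z1→A 2·25=50, Z2→D 5·25=125, Z3→A 3·11=33, Z4→E 2·18=36, Z5→D 5·25=125. Service 369; fixed 139; total 508.
{A, B, D, E}: Z1→A 2·25=50, Z2→D 5·25=125, Z3→A 3·11=33, Z4→E 2·18=36, Z5→D 5·25=125. Service 369; fixed 160; total 529.
{A, D, E, F}: service 358 + fixed 179 = 537
{A, B, C, D, E, F}: service 358 + fixed 239 = 597
No other subset beats 508.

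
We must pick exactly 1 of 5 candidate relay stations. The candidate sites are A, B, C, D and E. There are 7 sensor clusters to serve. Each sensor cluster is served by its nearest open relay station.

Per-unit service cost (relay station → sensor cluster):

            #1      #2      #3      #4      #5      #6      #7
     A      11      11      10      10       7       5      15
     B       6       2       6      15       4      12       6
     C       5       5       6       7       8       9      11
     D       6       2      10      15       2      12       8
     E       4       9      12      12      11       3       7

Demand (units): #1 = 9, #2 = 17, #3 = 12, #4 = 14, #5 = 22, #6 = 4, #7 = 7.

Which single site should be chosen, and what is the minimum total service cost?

With exactly 1 open, each sensor cluster uses its cheapest among the chosen.
{B}: #1→B 6·9=54, #2→B 2·17=34, #3→B 6·12=72, #4→B 15·14=210, #5→B 4·22=88, #6→B 12·4=48, #7→B 6·7=42. Service cost 548.
{D}: service cost 566
{C}: service cost 589
Among all 5 size-1 choices, {B} is lowest.

Choose B only; total service cost 548.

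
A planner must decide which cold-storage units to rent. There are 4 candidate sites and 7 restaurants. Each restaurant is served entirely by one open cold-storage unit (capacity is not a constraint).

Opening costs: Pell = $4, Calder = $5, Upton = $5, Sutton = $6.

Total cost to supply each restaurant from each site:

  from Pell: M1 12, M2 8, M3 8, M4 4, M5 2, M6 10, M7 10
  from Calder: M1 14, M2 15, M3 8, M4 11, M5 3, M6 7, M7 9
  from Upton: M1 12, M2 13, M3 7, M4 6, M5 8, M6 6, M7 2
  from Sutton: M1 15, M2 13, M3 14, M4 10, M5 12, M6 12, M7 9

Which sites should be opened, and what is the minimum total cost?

Open Pell and Upton; minimum total cost 50.

For any fixed open set, each restaurant goes to its cheapest open site; total = fixed + service.
{Pell, Upton}: M1→Pell 12, M2→Pell 8, M3→Upton 7, M4→Pell 4, M5→Pell 2, M6→Upton 6, M7→Upton 2. Service 41; fixed 9; total 50.
{Pell, Calder, Upton}: service 41 + fixed 14 = 55
{Pell, Upton, Sutton}: service 41 + fixed 15 = 56
{Pell, Calder, Upton, Sutton}: service 41 + fixed 20 = 61
(All 15 nonempty subsets were checked; Pell and Upton is lowest.)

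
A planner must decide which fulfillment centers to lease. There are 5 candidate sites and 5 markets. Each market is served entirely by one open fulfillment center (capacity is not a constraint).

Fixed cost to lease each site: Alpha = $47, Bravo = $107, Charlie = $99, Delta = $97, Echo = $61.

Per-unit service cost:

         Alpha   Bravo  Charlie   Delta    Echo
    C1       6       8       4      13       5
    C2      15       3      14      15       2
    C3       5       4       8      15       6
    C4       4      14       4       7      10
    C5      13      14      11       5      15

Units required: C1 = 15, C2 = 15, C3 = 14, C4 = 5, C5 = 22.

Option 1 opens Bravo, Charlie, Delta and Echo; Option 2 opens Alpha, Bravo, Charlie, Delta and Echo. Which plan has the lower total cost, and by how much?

Option 1: {Bravo, Charlie, Delta, Echo}: C1→Charlie 4·15=60, C2→Echo 2·15=30, C3→Bravo 4·14=56, C4→Charlie 4·5=20, C5→Delta 5·22=110. Service 276; fixed 364; total 640.
Option 2: {Alpha, Bravo, Charlie, Delta, Echo}: C1→Charlie 4·15=60, C2→Echo 2·15=30, C3→Bravo 4·14=56, C4→Alpha 4·5=20, C5→Delta 5·22=110. Service 276; fixed 411; total 687.
Difference: |640 − 687| = 47.

Option 1 is cheaper by 47.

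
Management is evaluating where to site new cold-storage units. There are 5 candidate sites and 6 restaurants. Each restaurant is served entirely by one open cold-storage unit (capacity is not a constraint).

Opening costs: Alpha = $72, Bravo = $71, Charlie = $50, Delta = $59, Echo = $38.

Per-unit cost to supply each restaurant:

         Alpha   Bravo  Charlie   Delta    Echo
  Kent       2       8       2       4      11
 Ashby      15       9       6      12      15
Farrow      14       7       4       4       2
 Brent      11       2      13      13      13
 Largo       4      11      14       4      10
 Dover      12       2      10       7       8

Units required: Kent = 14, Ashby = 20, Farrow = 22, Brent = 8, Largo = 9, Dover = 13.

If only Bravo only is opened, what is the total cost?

Each restaurant is assigned to its cheapest site among the open ones.
{Bravo}: Kent→Bravo 8·14=112, Ashby→Bravo 9·20=180, Farrow→Bravo 7·22=154, Brent→Bravo 2·8=16, Largo→Bravo 11·9=99, Dover→Bravo 2·13=26. Service 587; fixed 71; total 658.

Total cost: 658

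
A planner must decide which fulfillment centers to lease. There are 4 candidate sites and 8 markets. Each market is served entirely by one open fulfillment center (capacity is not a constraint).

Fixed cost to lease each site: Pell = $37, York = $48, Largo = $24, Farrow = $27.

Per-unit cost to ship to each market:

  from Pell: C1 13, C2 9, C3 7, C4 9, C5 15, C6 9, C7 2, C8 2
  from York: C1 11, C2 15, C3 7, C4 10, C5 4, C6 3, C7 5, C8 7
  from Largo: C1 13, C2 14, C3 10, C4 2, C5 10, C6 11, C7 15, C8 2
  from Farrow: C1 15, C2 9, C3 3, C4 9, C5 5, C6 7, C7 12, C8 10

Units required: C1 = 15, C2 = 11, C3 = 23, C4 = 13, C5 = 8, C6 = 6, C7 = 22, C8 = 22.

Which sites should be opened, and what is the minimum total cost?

Open Pell, York, Largo and Farrow; minimum total cost 633.

For any fixed open set, each market goes to its cheapest open site; total = fixed + service.
{Pell, York, Largo, Farrow}: C1→York 11·15=165, C2→Pell 9·11=99, C3→Farrow 3·23=69, C4→Largo 2·13=26, C5→York 4·8=32, C6→York 3·6=18, C7→Pell 2·22=44, C8→Pell 2·22=44. Service 497; fixed 136; total 633.
{Pell, Largo, Farrow}: service 559 + fixed 88 = 647
{York, Largo, Farrow}: C1→York 11·15=165, C2→Farrow 9·11=99, C3→Farrow 3·23=69, C4→Largo 2·13=26, C5→York 4·8=32, C6→York 3·6=18, C7→York 5·22=110, C8→Largo 2·22=44. Service 563; fixed 99; total 662.
{Largo}: C1→Largo 13·15=195, C2→Largo 14·11=154, C3→Largo 10·23=230, C4→Largo 2·13=26, C5→Largo 10·8=80, C6→Largo 11·6=66, C7→Largo 15·22=330, C8→Largo 2·22=44. Service 1125; fixed 24; total 1149.
(All 15 nonempty subsets were checked; Pell, York, Largo and Farrow is lowest.)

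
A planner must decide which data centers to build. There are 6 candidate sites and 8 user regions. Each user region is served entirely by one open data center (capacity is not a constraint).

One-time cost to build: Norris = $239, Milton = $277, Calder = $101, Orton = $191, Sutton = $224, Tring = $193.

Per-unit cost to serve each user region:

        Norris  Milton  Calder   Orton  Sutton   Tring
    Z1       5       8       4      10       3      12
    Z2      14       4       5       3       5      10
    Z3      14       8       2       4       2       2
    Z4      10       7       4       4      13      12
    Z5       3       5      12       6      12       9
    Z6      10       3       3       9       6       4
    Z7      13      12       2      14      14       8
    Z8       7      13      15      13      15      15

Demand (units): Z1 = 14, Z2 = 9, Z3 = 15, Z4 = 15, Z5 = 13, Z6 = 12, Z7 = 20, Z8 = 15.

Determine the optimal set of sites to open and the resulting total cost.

Open Calder only; minimum total cost 749.

For any fixed open set, each user region goes to its cheapest open site; total = fixed + service.
{Calder}: Z1→Calder 4·14=56, Z2→Calder 5·9=45, Z3→Calder 2·15=30, Z4→Calder 4·15=60, Z5→Calder 12·13=156, Z6→Calder 3·12=36, Z7→Calder 2·20=40, Z8→Calder 15·15=225. Service 648; fixed 101; total 749.
{Norris, Calder}: Z1→Calder 4·14=56, Z2→Calder 5·9=45, Z3→Calder 2·15=30, Z4→Calder 4·15=60, Z5→Norris 3·13=39, Z6→Calder 3·12=36, Z7→Calder 2·20=40, Z8→Norris 7·15=105. Service 411; fixed 340; total 751.
{Calder, Orton}: Z1→Calder 4·14=56, Z2→Orton 3·9=27, Z3→Calder 2·15=30, Z4→Calder 4·15=60, Z5→Orton 6·13=78, Z6→Calder 3·12=36, Z7→Calder 2·20=40, Z8→Orton 13·15=195. Service 522; fixed 292; total 814.
{Norris, Milton, Calder, Orton, Sutton, Tring}: service 379 + fixed 1225 = 1604
No other subset beats 749.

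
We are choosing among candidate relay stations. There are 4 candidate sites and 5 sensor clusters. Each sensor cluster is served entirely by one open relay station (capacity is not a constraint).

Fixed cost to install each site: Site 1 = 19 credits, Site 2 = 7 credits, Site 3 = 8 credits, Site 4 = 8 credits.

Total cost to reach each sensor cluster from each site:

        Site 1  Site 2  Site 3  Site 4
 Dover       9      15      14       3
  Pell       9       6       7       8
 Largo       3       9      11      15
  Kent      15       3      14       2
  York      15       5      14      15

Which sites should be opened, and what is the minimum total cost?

For any fixed open set, each sensor cluster goes to its cheapest open site; total = fixed + service.
{Site 2, Site 4}: Dover→Site 4 3, Pell→Site 2 6, Largo→Site 2 9, Kent→Site 4 2, York→Site 2 5. Service 25; fixed 15; total 40.
{Site 2}: Dover→Site 2 15, Pell→Site 2 6, Largo→Site 2 9, Kent→Site 2 3, York→Site 2 5. Service 38; fixed 7; total 45.
{Site 2, Site 3, Site 4}: service 25 + fixed 23 = 48
{Site 1, Site 2, Site 3, Site 4}: Dover→Site 4 3, Pell→Site 2 6, Largo→Site 1 3, Kent→Site 4 2, York→Site 2 5. Service 19; fixed 42; total 61.
No other subset beats 40.

Open Site 2 and Site 4; minimum total cost 40.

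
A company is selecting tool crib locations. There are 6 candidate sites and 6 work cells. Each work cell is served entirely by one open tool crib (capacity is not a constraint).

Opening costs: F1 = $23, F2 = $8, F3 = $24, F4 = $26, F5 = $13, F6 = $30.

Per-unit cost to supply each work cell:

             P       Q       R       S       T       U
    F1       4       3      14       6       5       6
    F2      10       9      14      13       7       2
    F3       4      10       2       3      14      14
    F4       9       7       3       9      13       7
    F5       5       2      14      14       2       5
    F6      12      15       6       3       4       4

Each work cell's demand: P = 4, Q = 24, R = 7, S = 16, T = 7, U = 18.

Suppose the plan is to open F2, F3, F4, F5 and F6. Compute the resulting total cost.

Each work cell is assigned to its cheapest site among the open ones.
{F2, F3, F4, F5, F6}: P→F3 4·4=16, Q→F5 2·24=48, R→F3 2·7=14, S→F3 3·16=48, T→F5 2·7=14, U→F2 2·18=36. Service 176; fixed 101; total 277.

Total cost: 277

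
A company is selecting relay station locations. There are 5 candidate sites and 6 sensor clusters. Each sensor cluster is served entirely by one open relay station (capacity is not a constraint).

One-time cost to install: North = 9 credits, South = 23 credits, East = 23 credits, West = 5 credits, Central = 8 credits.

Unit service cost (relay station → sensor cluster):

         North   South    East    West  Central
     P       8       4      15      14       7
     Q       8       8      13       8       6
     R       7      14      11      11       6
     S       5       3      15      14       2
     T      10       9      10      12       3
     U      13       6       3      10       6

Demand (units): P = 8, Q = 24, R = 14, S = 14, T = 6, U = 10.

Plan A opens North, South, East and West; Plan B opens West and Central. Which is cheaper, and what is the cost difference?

Plan B is cheaper by 105.

Plan A: {North, South, East, West}: P→South 4·8=32, Q→North 8·24=192, R→North 7·14=98, S→South 3·14=42, T→South 9·6=54, U→East 3·10=30. Service 448; fixed 60; total 508.
Plan B: {West, Central}: P→Central 7·8=56, Q→Central 6·24=144, R→Central 6·14=84, S→Central 2·14=28, T→Central 3·6=18, U→Central 6·10=60. Service 390; fixed 13; total 403.
Difference: |508 − 403| = 105.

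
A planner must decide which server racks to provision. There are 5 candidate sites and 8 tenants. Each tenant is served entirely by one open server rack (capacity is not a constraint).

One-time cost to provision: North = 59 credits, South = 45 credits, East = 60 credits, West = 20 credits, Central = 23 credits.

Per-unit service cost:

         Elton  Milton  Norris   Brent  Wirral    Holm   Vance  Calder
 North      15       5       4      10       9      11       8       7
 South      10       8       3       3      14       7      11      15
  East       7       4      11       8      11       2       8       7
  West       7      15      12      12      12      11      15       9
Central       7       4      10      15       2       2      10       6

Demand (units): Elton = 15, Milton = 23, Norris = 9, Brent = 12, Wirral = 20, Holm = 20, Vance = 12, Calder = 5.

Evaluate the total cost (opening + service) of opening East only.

Each tenant is assigned to its cheapest site among the open ones.
{East}: Elton→East 7·15=105, Milton→East 4·23=92, Norris→East 11·9=99, Brent→East 8·12=96, Wirral→East 11·20=220, Holm→East 2·20=40, Vance→East 8·12=96, Calder→East 7·5=35. Service 783; fixed 60; total 843.

Total cost: 843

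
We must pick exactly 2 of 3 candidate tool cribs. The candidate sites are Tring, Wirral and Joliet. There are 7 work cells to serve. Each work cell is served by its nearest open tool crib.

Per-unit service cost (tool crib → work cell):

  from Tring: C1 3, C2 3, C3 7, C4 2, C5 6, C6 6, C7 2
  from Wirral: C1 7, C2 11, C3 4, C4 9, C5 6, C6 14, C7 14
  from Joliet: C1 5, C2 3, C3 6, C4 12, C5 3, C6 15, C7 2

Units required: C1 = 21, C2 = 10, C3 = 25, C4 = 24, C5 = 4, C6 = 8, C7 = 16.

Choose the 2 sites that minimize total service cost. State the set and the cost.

Choose Tring and Wirral; total service cost 345.

With exactly 2 open, each work cell uses its cheapest among the chosen.
{Tring, Wirral}: C1→Tring 3·21=63, C2→Tring 3·10=30, C3→Wirral 4·25=100, C4→Tring 2·24=48, C5→Tring 6·4=24, C6→Tring 6·8=48, C7→Tring 2·16=32. Service cost 345.
{Tring, Joliet}: service cost 383
{Wirral, Joliet}: service cost 607
Among all 3 size-2 choices, {Tring, Wirral} is lowest.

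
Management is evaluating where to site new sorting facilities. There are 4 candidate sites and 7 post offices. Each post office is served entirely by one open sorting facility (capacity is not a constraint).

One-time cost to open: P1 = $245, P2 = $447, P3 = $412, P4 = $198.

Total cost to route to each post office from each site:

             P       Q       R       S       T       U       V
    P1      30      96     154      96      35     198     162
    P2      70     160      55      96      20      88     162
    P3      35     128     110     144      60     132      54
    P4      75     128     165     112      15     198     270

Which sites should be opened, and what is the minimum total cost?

For any fixed open set, each post office goes to its cheapest open site; total = fixed + service.
{P1}: P→P1 30, Q→P1 96, R→P1 154, S→P1 96, T→P1 35, U→P1 198, V→P1 162. Service 771; fixed 245; total 1016.
{P3}: service 663 + fixed 412 = 1075
{P2}: service 651 + fixed 447 = 1098
{P1, P2, P3, P4}: service 434 + fixed 1302 = 1736
No other subset beats 1016.

Open P1 only; minimum total cost 1016.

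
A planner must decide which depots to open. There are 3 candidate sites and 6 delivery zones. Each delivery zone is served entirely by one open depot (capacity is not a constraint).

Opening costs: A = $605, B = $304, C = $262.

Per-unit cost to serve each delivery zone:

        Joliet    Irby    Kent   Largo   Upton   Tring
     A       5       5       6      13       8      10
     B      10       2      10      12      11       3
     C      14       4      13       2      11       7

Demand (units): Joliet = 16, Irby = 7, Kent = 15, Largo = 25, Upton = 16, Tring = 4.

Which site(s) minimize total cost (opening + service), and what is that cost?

For any fixed open set, each delivery zone goes to its cheapest open site; total = fixed + service.
{C}: Joliet→C 14·16=224, Irby→C 4·7=28, Kent→C 13·15=195, Largo→C 2·25=50, Upton→C 11·16=176, Tring→C 7·4=28. Service 701; fixed 262; total 963.
{B}: service 812 + fixed 304 = 1116
{B, C}: service 562 + fixed 566 = 1128
{A, B, C}: Joliet→A 5·16=80, Irby→B 2·7=14, Kent→A 6·15=90, Largo→C 2·25=50, Upton→A 8·16=128, Tring→B 3·4=12. Service 374; fixed 1171; total 1545.
No other subset beats 963.

Open C only; minimum total cost 963.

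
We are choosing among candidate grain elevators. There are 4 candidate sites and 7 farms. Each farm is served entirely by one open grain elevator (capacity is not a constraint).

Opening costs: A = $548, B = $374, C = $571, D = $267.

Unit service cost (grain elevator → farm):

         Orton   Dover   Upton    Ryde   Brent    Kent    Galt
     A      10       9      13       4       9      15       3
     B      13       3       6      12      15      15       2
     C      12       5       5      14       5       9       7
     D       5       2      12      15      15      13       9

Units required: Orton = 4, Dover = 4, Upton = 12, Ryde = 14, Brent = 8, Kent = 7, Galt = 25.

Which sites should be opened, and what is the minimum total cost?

Open B only; minimum total cost 953.

For any fixed open set, each farm goes to its cheapest open site; total = fixed + service.
{B}: Orton→B 13·4=52, Dover→B 3·4=12, Upton→B 6·12=72, Ryde→B 12·14=168, Brent→B 15·8=120, Kent→B 15·7=105, Galt→B 2·25=50. Service 579; fixed 374; total 953.
{D}: Orton→D 5·4=20, Dover→D 2·4=8, Upton→D 12·12=144, Ryde→D 15·14=210, Brent→D 15·8=120, Kent→D 13·7=91, Galt→D 9·25=225. Service 818; fixed 267; total 1085.
{A}: Orton→A 10·4=40, Dover→A 9·4=36, Upton→A 13·12=156, Ryde→A 4·14=56, Brent→A 9·8=72, Kent→A 15·7=105, Galt→A 3·25=75. Service 540; fixed 548; total 1088.
{A, B, C, D}: service 297 + fixed 1760 = 2057
No other subset beats 953.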